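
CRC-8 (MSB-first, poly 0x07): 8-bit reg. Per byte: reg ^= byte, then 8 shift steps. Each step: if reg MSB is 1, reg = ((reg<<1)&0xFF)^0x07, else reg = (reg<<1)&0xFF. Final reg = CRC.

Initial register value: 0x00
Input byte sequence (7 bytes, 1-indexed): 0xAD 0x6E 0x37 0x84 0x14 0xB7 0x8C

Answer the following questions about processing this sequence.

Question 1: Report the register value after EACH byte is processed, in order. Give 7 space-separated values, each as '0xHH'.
0x4A 0xFC 0x7F 0xEF 0xEF 0x8F 0x09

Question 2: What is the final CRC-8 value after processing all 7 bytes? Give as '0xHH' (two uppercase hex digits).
After byte 1 (0xAD): reg=0x4A
After byte 2 (0x6E): reg=0xFC
After byte 3 (0x37): reg=0x7F
After byte 4 (0x84): reg=0xEF
After byte 5 (0x14): reg=0xEF
After byte 6 (0xB7): reg=0x8F
After byte 7 (0x8C): reg=0x09

Answer: 0x09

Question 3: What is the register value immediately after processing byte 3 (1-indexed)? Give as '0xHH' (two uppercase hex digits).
After byte 1 (0xAD): reg=0x4A
After byte 2 (0x6E): reg=0xFC
After byte 3 (0x37): reg=0x7F

Answer: 0x7F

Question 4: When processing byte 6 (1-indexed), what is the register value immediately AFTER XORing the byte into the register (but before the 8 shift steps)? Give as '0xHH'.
Answer: 0x58

Derivation:
Register before byte 6: 0xEF
Byte 6: 0xB7
0xEF XOR 0xB7 = 0x58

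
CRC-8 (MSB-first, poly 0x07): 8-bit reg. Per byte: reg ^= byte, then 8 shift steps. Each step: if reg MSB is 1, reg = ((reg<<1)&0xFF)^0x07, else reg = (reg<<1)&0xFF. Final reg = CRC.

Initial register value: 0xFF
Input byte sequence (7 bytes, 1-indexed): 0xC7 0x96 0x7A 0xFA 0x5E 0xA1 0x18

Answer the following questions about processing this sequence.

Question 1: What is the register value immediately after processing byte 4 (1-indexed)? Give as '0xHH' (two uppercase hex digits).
Answer: 0x05

Derivation:
After byte 1 (0xC7): reg=0xA8
After byte 2 (0x96): reg=0xBA
After byte 3 (0x7A): reg=0x4E
After byte 4 (0xFA): reg=0x05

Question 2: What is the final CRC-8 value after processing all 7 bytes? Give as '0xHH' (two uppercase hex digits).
After byte 1 (0xC7): reg=0xA8
After byte 2 (0x96): reg=0xBA
After byte 3 (0x7A): reg=0x4E
After byte 4 (0xFA): reg=0x05
After byte 5 (0x5E): reg=0x86
After byte 6 (0xA1): reg=0xF5
After byte 7 (0x18): reg=0x8D

Answer: 0x8D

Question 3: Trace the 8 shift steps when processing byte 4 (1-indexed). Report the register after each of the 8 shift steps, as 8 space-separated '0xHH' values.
Answer: 0x6F 0xDE 0xBB 0x71 0xE2 0xC3 0x81 0x05

Derivation:
After byte 1 (0xC7): reg=0xA8
After byte 2 (0x96): reg=0xBA
After byte 3 (0x7A): reg=0x4E
Register before byte 4: 0x4E
After XOR with byte 0xFA: 0xB4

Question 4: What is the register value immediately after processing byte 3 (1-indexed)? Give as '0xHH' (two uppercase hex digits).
Answer: 0x4E

Derivation:
After byte 1 (0xC7): reg=0xA8
After byte 2 (0x96): reg=0xBA
After byte 3 (0x7A): reg=0x4E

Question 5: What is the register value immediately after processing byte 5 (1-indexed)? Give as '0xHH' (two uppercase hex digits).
Answer: 0x86

Derivation:
After byte 1 (0xC7): reg=0xA8
After byte 2 (0x96): reg=0xBA
After byte 3 (0x7A): reg=0x4E
After byte 4 (0xFA): reg=0x05
After byte 5 (0x5E): reg=0x86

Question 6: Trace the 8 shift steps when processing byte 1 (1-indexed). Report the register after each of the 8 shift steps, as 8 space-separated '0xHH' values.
Register before byte 1: 0xFF
After XOR with byte 0xC7: 0x38

Answer: 0x70 0xE0 0xC7 0x89 0x15 0x2A 0x54 0xA8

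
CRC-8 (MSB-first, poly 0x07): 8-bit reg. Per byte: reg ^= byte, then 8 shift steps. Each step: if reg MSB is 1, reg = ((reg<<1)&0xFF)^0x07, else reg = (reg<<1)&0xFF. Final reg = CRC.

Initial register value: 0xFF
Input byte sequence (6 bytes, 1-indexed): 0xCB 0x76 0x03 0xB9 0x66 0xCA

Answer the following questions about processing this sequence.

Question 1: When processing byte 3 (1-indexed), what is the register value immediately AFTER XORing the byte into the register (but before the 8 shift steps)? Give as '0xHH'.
Register before byte 3: 0xE8
Byte 3: 0x03
0xE8 XOR 0x03 = 0xEB

Answer: 0xEB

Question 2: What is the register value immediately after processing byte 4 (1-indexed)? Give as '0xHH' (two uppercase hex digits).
Answer: 0xF2

Derivation:
After byte 1 (0xCB): reg=0x8C
After byte 2 (0x76): reg=0xE8
After byte 3 (0x03): reg=0x9F
After byte 4 (0xB9): reg=0xF2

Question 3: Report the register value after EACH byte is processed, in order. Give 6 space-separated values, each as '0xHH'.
0x8C 0xE8 0x9F 0xF2 0xE5 0xCD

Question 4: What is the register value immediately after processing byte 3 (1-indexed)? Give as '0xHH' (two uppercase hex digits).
After byte 1 (0xCB): reg=0x8C
After byte 2 (0x76): reg=0xE8
After byte 3 (0x03): reg=0x9F

Answer: 0x9F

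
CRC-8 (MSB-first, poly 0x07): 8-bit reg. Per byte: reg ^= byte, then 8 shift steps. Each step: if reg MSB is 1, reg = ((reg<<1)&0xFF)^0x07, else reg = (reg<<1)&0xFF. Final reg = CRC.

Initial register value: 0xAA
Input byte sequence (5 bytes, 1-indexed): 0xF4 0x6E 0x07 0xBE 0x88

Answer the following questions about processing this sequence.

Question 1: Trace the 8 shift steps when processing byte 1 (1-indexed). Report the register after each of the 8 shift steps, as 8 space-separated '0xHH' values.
Register before byte 1: 0xAA
After XOR with byte 0xF4: 0x5E

Answer: 0xBC 0x7F 0xFE 0xFB 0xF1 0xE5 0xCD 0x9D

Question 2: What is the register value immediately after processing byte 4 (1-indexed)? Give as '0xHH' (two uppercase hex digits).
Answer: 0x89

Derivation:
After byte 1 (0xF4): reg=0x9D
After byte 2 (0x6E): reg=0xD7
After byte 3 (0x07): reg=0x3E
After byte 4 (0xBE): reg=0x89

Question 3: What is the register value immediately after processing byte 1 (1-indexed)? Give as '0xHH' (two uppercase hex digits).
Answer: 0x9D

Derivation:
After byte 1 (0xF4): reg=0x9D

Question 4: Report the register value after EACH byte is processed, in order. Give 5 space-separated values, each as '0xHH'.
0x9D 0xD7 0x3E 0x89 0x07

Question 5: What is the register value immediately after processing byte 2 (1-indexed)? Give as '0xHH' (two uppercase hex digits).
After byte 1 (0xF4): reg=0x9D
After byte 2 (0x6E): reg=0xD7

Answer: 0xD7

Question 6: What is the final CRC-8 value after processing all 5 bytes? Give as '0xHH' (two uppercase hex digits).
After byte 1 (0xF4): reg=0x9D
After byte 2 (0x6E): reg=0xD7
After byte 3 (0x07): reg=0x3E
After byte 4 (0xBE): reg=0x89
After byte 5 (0x88): reg=0x07

Answer: 0x07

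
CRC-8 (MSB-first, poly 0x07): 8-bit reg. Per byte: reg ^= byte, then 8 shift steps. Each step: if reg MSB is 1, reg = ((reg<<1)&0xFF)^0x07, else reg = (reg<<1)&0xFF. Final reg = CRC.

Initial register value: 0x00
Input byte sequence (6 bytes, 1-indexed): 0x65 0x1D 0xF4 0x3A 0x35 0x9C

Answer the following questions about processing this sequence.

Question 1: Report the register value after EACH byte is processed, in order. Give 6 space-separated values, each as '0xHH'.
0x3C 0xE7 0x79 0xCE 0xEF 0x5E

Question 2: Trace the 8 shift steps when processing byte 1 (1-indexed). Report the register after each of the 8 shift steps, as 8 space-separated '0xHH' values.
Answer: 0xCA 0x93 0x21 0x42 0x84 0x0F 0x1E 0x3C

Derivation:
Register before byte 1: 0x00
After XOR with byte 0x65: 0x65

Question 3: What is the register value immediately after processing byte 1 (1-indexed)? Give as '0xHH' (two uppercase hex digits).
Answer: 0x3C

Derivation:
After byte 1 (0x65): reg=0x3C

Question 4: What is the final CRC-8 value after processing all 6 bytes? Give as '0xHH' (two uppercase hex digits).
After byte 1 (0x65): reg=0x3C
After byte 2 (0x1D): reg=0xE7
After byte 3 (0xF4): reg=0x79
After byte 4 (0x3A): reg=0xCE
After byte 5 (0x35): reg=0xEF
After byte 6 (0x9C): reg=0x5E

Answer: 0x5E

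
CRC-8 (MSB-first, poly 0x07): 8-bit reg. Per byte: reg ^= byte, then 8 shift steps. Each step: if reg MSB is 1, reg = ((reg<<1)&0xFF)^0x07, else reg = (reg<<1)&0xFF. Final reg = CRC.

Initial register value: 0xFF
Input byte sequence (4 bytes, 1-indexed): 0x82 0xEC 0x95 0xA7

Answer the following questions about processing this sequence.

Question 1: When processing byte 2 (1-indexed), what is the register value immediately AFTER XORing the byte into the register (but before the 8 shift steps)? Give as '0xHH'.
Register before byte 2: 0x74
Byte 2: 0xEC
0x74 XOR 0xEC = 0x98

Answer: 0x98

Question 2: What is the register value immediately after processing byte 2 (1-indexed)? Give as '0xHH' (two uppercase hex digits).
Answer: 0xC1

Derivation:
After byte 1 (0x82): reg=0x74
After byte 2 (0xEC): reg=0xC1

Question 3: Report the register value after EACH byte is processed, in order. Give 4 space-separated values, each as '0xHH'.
0x74 0xC1 0xAB 0x24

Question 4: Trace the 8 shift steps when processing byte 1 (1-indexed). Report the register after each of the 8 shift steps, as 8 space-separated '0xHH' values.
Answer: 0xFA 0xF3 0xE1 0xC5 0x8D 0x1D 0x3A 0x74

Derivation:
Register before byte 1: 0xFF
After XOR with byte 0x82: 0x7D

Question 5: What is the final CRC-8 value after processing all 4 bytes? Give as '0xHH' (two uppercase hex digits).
Answer: 0x24

Derivation:
After byte 1 (0x82): reg=0x74
After byte 2 (0xEC): reg=0xC1
After byte 3 (0x95): reg=0xAB
After byte 4 (0xA7): reg=0x24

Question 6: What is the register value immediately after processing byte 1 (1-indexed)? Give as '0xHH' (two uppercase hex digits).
Answer: 0x74

Derivation:
After byte 1 (0x82): reg=0x74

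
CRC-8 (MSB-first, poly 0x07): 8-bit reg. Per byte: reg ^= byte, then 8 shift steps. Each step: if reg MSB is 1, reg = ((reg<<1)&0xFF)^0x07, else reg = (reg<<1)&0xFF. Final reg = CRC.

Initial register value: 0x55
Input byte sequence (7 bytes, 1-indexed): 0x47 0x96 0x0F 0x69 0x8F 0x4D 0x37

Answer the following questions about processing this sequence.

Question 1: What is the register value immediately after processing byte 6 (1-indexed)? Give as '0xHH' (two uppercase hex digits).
After byte 1 (0x47): reg=0x7E
After byte 2 (0x96): reg=0x96
After byte 3 (0x0F): reg=0xC6
After byte 4 (0x69): reg=0x44
After byte 5 (0x8F): reg=0x7F
After byte 6 (0x4D): reg=0x9E

Answer: 0x9E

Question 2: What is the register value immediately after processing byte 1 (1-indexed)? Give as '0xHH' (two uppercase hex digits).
Answer: 0x7E

Derivation:
After byte 1 (0x47): reg=0x7E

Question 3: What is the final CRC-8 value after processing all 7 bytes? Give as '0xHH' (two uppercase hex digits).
Answer: 0x56

Derivation:
After byte 1 (0x47): reg=0x7E
After byte 2 (0x96): reg=0x96
After byte 3 (0x0F): reg=0xC6
After byte 4 (0x69): reg=0x44
After byte 5 (0x8F): reg=0x7F
After byte 6 (0x4D): reg=0x9E
After byte 7 (0x37): reg=0x56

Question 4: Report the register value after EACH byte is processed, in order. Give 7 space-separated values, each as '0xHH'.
0x7E 0x96 0xC6 0x44 0x7F 0x9E 0x56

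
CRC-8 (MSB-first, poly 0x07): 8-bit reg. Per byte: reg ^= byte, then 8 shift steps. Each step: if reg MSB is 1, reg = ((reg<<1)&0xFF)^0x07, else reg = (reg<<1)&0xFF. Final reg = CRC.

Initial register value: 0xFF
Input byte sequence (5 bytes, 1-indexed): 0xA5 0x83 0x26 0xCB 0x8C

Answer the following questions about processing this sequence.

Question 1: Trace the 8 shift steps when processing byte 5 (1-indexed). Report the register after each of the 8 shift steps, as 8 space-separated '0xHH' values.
After byte 1 (0xA5): reg=0x81
After byte 2 (0x83): reg=0x0E
After byte 3 (0x26): reg=0xD8
After byte 4 (0xCB): reg=0x79
Register before byte 5: 0x79
After XOR with byte 0x8C: 0xF5

Answer: 0xED 0xDD 0xBD 0x7D 0xFA 0xF3 0xE1 0xC5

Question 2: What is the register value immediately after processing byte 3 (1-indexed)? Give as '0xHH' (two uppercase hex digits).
After byte 1 (0xA5): reg=0x81
After byte 2 (0x83): reg=0x0E
After byte 3 (0x26): reg=0xD8

Answer: 0xD8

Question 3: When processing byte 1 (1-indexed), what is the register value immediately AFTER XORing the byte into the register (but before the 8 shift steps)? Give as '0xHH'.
Answer: 0x5A

Derivation:
Register before byte 1: 0xFF
Byte 1: 0xA5
0xFF XOR 0xA5 = 0x5A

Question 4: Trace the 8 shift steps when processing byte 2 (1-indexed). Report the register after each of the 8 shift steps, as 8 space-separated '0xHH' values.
Answer: 0x04 0x08 0x10 0x20 0x40 0x80 0x07 0x0E

Derivation:
After byte 1 (0xA5): reg=0x81
Register before byte 2: 0x81
After XOR with byte 0x83: 0x02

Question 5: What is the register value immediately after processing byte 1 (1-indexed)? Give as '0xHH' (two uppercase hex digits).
Answer: 0x81

Derivation:
After byte 1 (0xA5): reg=0x81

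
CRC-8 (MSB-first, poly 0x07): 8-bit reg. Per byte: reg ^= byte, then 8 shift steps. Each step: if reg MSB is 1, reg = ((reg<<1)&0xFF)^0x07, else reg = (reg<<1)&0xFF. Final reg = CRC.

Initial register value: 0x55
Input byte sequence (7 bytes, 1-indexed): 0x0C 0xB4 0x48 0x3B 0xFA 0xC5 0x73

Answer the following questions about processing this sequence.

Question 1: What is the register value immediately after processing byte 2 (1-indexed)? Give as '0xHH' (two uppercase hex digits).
After byte 1 (0x0C): reg=0x88
After byte 2 (0xB4): reg=0xB4

Answer: 0xB4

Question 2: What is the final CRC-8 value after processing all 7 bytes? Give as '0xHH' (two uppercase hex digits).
Answer: 0xA5

Derivation:
After byte 1 (0x0C): reg=0x88
After byte 2 (0xB4): reg=0xB4
After byte 3 (0x48): reg=0xFA
After byte 4 (0x3B): reg=0x49
After byte 5 (0xFA): reg=0x10
After byte 6 (0xC5): reg=0x25
After byte 7 (0x73): reg=0xA5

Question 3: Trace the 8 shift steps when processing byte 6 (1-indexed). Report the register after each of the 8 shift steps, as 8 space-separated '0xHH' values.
Answer: 0xAD 0x5D 0xBA 0x73 0xE6 0xCB 0x91 0x25

Derivation:
After byte 1 (0x0C): reg=0x88
After byte 2 (0xB4): reg=0xB4
After byte 3 (0x48): reg=0xFA
After byte 4 (0x3B): reg=0x49
After byte 5 (0xFA): reg=0x10
Register before byte 6: 0x10
After XOR with byte 0xC5: 0xD5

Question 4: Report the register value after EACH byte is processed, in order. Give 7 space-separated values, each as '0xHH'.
0x88 0xB4 0xFA 0x49 0x10 0x25 0xA5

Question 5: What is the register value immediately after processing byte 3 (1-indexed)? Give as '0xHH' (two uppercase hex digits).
After byte 1 (0x0C): reg=0x88
After byte 2 (0xB4): reg=0xB4
After byte 3 (0x48): reg=0xFA

Answer: 0xFA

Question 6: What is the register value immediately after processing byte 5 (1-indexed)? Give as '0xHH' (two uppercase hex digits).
Answer: 0x10

Derivation:
After byte 1 (0x0C): reg=0x88
After byte 2 (0xB4): reg=0xB4
After byte 3 (0x48): reg=0xFA
After byte 4 (0x3B): reg=0x49
After byte 5 (0xFA): reg=0x10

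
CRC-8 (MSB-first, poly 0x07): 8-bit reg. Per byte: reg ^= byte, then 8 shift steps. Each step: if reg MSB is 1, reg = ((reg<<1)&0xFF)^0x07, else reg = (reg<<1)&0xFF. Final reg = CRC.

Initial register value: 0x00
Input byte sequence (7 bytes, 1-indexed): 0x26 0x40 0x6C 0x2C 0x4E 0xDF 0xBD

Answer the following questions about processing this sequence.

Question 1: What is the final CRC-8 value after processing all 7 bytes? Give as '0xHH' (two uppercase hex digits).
Answer: 0xEE

Derivation:
After byte 1 (0x26): reg=0xF2
After byte 2 (0x40): reg=0x17
After byte 3 (0x6C): reg=0x66
After byte 4 (0x2C): reg=0xF1
After byte 5 (0x4E): reg=0x34
After byte 6 (0xDF): reg=0x9F
After byte 7 (0xBD): reg=0xEE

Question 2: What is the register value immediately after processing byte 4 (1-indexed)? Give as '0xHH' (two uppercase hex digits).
Answer: 0xF1

Derivation:
After byte 1 (0x26): reg=0xF2
After byte 2 (0x40): reg=0x17
After byte 3 (0x6C): reg=0x66
After byte 4 (0x2C): reg=0xF1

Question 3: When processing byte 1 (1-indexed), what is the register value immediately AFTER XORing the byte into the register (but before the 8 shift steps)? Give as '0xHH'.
Answer: 0x26

Derivation:
Register before byte 1: 0x00
Byte 1: 0x26
0x00 XOR 0x26 = 0x26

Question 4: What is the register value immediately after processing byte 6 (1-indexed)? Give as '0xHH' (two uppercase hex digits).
Answer: 0x9F

Derivation:
After byte 1 (0x26): reg=0xF2
After byte 2 (0x40): reg=0x17
After byte 3 (0x6C): reg=0x66
After byte 4 (0x2C): reg=0xF1
After byte 5 (0x4E): reg=0x34
After byte 6 (0xDF): reg=0x9F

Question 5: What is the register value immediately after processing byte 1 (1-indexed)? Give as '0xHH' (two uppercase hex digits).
Answer: 0xF2

Derivation:
After byte 1 (0x26): reg=0xF2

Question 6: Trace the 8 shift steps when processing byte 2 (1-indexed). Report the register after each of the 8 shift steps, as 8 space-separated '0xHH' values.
Answer: 0x63 0xC6 0x8B 0x11 0x22 0x44 0x88 0x17

Derivation:
After byte 1 (0x26): reg=0xF2
Register before byte 2: 0xF2
After XOR with byte 0x40: 0xB2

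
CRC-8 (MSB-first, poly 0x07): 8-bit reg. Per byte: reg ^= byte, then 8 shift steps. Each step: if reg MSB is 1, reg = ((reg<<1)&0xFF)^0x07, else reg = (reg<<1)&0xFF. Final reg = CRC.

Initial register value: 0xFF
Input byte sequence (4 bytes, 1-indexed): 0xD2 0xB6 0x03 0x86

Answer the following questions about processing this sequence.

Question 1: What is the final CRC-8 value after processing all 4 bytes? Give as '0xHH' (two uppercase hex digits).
After byte 1 (0xD2): reg=0xC3
After byte 2 (0xB6): reg=0x4C
After byte 3 (0x03): reg=0xEA
After byte 4 (0x86): reg=0x03

Answer: 0x03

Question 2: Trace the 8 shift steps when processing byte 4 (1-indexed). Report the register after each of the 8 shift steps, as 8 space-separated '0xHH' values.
Answer: 0xD8 0xB7 0x69 0xD2 0xA3 0x41 0x82 0x03

Derivation:
After byte 1 (0xD2): reg=0xC3
After byte 2 (0xB6): reg=0x4C
After byte 3 (0x03): reg=0xEA
Register before byte 4: 0xEA
After XOR with byte 0x86: 0x6C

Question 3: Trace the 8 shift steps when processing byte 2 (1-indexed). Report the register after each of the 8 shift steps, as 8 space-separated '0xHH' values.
After byte 1 (0xD2): reg=0xC3
Register before byte 2: 0xC3
After XOR with byte 0xB6: 0x75

Answer: 0xEA 0xD3 0xA1 0x45 0x8A 0x13 0x26 0x4C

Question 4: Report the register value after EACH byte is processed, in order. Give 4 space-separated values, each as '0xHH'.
0xC3 0x4C 0xEA 0x03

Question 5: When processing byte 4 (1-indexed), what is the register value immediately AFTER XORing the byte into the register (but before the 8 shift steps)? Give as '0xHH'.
Register before byte 4: 0xEA
Byte 4: 0x86
0xEA XOR 0x86 = 0x6C

Answer: 0x6C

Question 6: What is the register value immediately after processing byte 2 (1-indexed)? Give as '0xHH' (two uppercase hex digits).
Answer: 0x4C

Derivation:
After byte 1 (0xD2): reg=0xC3
After byte 2 (0xB6): reg=0x4C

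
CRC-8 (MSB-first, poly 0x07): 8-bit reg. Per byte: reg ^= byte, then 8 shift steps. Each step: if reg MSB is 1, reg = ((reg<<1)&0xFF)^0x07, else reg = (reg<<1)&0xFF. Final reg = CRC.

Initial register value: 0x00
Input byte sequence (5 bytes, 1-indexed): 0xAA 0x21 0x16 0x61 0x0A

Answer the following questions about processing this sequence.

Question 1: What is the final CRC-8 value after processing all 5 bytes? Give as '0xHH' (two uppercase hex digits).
After byte 1 (0xAA): reg=0x5F
After byte 2 (0x21): reg=0x7D
After byte 3 (0x16): reg=0x16
After byte 4 (0x61): reg=0x42
After byte 5 (0x0A): reg=0xFF

Answer: 0xFF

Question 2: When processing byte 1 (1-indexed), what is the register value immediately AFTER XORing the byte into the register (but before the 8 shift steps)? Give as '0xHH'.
Answer: 0xAA

Derivation:
Register before byte 1: 0x00
Byte 1: 0xAA
0x00 XOR 0xAA = 0xAA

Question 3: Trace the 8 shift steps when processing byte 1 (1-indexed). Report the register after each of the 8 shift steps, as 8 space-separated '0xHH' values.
Answer: 0x53 0xA6 0x4B 0x96 0x2B 0x56 0xAC 0x5F

Derivation:
Register before byte 1: 0x00
After XOR with byte 0xAA: 0xAA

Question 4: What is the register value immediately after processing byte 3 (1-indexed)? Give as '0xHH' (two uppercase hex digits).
After byte 1 (0xAA): reg=0x5F
After byte 2 (0x21): reg=0x7D
After byte 3 (0x16): reg=0x16

Answer: 0x16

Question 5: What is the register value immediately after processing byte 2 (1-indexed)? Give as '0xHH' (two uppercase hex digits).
After byte 1 (0xAA): reg=0x5F
After byte 2 (0x21): reg=0x7D

Answer: 0x7D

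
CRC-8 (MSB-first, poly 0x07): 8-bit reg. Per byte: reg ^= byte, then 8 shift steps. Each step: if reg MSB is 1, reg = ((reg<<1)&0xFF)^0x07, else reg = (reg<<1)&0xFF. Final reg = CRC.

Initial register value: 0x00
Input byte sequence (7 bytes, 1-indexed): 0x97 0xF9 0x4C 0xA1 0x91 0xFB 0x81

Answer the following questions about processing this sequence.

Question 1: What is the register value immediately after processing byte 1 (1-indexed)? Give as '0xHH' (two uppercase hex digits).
After byte 1 (0x97): reg=0xEC

Answer: 0xEC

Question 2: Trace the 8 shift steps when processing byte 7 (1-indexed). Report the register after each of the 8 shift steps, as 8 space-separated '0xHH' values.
After byte 1 (0x97): reg=0xEC
After byte 2 (0xF9): reg=0x6B
After byte 3 (0x4C): reg=0xF5
After byte 4 (0xA1): reg=0xAB
After byte 5 (0x91): reg=0xA6
After byte 6 (0xFB): reg=0x94
Register before byte 7: 0x94
After XOR with byte 0x81: 0x15

Answer: 0x2A 0x54 0xA8 0x57 0xAE 0x5B 0xB6 0x6B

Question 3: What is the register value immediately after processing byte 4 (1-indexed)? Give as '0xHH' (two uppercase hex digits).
After byte 1 (0x97): reg=0xEC
After byte 2 (0xF9): reg=0x6B
After byte 3 (0x4C): reg=0xF5
After byte 4 (0xA1): reg=0xAB

Answer: 0xAB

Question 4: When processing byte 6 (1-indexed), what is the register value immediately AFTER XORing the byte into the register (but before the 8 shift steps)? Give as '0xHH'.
Register before byte 6: 0xA6
Byte 6: 0xFB
0xA6 XOR 0xFB = 0x5D

Answer: 0x5D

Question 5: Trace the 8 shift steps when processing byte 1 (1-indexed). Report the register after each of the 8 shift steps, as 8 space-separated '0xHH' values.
Answer: 0x29 0x52 0xA4 0x4F 0x9E 0x3B 0x76 0xEC

Derivation:
Register before byte 1: 0x00
After XOR with byte 0x97: 0x97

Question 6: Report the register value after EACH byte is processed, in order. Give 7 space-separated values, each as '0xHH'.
0xEC 0x6B 0xF5 0xAB 0xA6 0x94 0x6B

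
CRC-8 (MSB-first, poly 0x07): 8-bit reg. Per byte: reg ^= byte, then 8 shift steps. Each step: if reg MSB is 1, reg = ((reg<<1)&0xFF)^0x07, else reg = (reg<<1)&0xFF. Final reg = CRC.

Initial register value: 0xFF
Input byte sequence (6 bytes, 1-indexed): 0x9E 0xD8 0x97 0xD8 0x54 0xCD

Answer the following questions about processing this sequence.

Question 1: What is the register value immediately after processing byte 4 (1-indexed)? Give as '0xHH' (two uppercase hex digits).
After byte 1 (0x9E): reg=0x20
After byte 2 (0xD8): reg=0xE6
After byte 3 (0x97): reg=0x50
After byte 4 (0xD8): reg=0xB1

Answer: 0xB1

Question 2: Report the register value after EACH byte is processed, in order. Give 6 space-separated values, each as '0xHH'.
0x20 0xE6 0x50 0xB1 0xB5 0x6F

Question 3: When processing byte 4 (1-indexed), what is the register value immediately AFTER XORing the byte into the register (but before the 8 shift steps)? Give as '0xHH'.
Register before byte 4: 0x50
Byte 4: 0xD8
0x50 XOR 0xD8 = 0x88

Answer: 0x88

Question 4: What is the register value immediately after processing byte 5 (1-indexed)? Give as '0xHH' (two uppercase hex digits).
After byte 1 (0x9E): reg=0x20
After byte 2 (0xD8): reg=0xE6
After byte 3 (0x97): reg=0x50
After byte 4 (0xD8): reg=0xB1
After byte 5 (0x54): reg=0xB5

Answer: 0xB5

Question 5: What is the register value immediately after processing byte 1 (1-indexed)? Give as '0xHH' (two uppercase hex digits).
After byte 1 (0x9E): reg=0x20

Answer: 0x20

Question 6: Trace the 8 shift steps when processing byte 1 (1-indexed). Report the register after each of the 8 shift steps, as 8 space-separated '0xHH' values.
Answer: 0xC2 0x83 0x01 0x02 0x04 0x08 0x10 0x20

Derivation:
Register before byte 1: 0xFF
After XOR with byte 0x9E: 0x61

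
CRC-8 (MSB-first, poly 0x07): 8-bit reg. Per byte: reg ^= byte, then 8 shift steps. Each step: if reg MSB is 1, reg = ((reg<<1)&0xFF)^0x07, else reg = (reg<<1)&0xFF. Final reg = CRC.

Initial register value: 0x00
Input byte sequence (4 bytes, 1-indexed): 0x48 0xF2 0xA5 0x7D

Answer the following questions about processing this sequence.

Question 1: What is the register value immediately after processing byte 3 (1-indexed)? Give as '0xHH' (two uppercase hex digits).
After byte 1 (0x48): reg=0xFF
After byte 2 (0xF2): reg=0x23
After byte 3 (0xA5): reg=0x9B

Answer: 0x9B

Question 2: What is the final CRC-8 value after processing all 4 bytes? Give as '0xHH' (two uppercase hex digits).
After byte 1 (0x48): reg=0xFF
After byte 2 (0xF2): reg=0x23
After byte 3 (0xA5): reg=0x9B
After byte 4 (0x7D): reg=0xBC

Answer: 0xBC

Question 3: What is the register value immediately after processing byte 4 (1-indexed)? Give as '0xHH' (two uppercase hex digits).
Answer: 0xBC

Derivation:
After byte 1 (0x48): reg=0xFF
After byte 2 (0xF2): reg=0x23
After byte 3 (0xA5): reg=0x9B
After byte 4 (0x7D): reg=0xBC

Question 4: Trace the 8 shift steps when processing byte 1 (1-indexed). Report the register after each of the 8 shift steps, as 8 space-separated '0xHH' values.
Answer: 0x90 0x27 0x4E 0x9C 0x3F 0x7E 0xFC 0xFF

Derivation:
Register before byte 1: 0x00
After XOR with byte 0x48: 0x48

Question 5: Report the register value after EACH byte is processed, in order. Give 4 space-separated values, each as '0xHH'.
0xFF 0x23 0x9B 0xBC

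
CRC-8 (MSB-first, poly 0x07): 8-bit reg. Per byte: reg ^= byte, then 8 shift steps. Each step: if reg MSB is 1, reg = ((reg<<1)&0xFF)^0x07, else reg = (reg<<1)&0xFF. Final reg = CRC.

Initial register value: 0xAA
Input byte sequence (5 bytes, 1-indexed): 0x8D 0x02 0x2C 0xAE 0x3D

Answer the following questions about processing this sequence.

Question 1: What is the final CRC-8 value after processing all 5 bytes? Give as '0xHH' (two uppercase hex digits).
Answer: 0xA5

Derivation:
After byte 1 (0x8D): reg=0xF5
After byte 2 (0x02): reg=0xCB
After byte 3 (0x2C): reg=0xBB
After byte 4 (0xAE): reg=0x6B
After byte 5 (0x3D): reg=0xA5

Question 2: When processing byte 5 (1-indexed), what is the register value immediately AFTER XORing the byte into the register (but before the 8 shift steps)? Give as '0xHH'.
Register before byte 5: 0x6B
Byte 5: 0x3D
0x6B XOR 0x3D = 0x56

Answer: 0x56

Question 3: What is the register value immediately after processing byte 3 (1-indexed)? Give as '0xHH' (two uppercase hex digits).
Answer: 0xBB

Derivation:
After byte 1 (0x8D): reg=0xF5
After byte 2 (0x02): reg=0xCB
After byte 3 (0x2C): reg=0xBB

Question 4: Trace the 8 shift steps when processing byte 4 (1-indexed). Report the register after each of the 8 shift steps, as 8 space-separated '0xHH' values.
Answer: 0x2A 0x54 0xA8 0x57 0xAE 0x5B 0xB6 0x6B

Derivation:
After byte 1 (0x8D): reg=0xF5
After byte 2 (0x02): reg=0xCB
After byte 3 (0x2C): reg=0xBB
Register before byte 4: 0xBB
After XOR with byte 0xAE: 0x15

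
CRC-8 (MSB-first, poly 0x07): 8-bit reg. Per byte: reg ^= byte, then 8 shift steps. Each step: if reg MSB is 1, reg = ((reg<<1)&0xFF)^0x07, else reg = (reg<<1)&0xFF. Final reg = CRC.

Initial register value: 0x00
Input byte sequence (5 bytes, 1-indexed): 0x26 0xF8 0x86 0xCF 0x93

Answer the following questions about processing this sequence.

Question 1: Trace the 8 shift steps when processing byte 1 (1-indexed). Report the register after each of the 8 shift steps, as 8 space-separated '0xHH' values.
Register before byte 1: 0x00
After XOR with byte 0x26: 0x26

Answer: 0x4C 0x98 0x37 0x6E 0xDC 0xBF 0x79 0xF2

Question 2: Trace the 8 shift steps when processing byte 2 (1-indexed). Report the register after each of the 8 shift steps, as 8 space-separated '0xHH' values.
After byte 1 (0x26): reg=0xF2
Register before byte 2: 0xF2
After XOR with byte 0xF8: 0x0A

Answer: 0x14 0x28 0x50 0xA0 0x47 0x8E 0x1B 0x36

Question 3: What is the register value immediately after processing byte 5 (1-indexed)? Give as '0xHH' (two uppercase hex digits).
After byte 1 (0x26): reg=0xF2
After byte 2 (0xF8): reg=0x36
After byte 3 (0x86): reg=0x19
After byte 4 (0xCF): reg=0x2C
After byte 5 (0x93): reg=0x34

Answer: 0x34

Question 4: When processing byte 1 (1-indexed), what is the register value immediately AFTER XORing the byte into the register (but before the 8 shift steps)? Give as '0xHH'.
Register before byte 1: 0x00
Byte 1: 0x26
0x00 XOR 0x26 = 0x26

Answer: 0x26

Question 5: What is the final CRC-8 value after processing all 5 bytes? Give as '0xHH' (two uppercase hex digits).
After byte 1 (0x26): reg=0xF2
After byte 2 (0xF8): reg=0x36
After byte 3 (0x86): reg=0x19
After byte 4 (0xCF): reg=0x2C
After byte 5 (0x93): reg=0x34

Answer: 0x34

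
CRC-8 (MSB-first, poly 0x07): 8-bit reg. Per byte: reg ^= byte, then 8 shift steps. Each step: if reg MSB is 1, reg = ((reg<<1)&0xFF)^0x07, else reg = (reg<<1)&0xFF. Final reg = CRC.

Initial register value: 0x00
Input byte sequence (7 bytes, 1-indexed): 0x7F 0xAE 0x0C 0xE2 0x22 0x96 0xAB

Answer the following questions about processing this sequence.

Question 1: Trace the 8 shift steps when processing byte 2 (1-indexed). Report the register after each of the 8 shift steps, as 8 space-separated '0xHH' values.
Answer: 0xAF 0x59 0xB2 0x63 0xC6 0x8B 0x11 0x22

Derivation:
After byte 1 (0x7F): reg=0x7A
Register before byte 2: 0x7A
After XOR with byte 0xAE: 0xD4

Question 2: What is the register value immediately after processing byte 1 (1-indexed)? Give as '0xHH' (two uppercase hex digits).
Answer: 0x7A

Derivation:
After byte 1 (0x7F): reg=0x7A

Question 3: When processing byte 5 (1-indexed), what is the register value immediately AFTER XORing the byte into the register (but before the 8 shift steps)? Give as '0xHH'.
Register before byte 5: 0xD8
Byte 5: 0x22
0xD8 XOR 0x22 = 0xFA

Answer: 0xFA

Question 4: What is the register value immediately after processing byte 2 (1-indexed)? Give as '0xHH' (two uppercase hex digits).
After byte 1 (0x7F): reg=0x7A
After byte 2 (0xAE): reg=0x22

Answer: 0x22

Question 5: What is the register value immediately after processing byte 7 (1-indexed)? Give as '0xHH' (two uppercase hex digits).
After byte 1 (0x7F): reg=0x7A
After byte 2 (0xAE): reg=0x22
After byte 3 (0x0C): reg=0xCA
After byte 4 (0xE2): reg=0xD8
After byte 5 (0x22): reg=0xE8
After byte 6 (0x96): reg=0x7D
After byte 7 (0xAB): reg=0x2C

Answer: 0x2C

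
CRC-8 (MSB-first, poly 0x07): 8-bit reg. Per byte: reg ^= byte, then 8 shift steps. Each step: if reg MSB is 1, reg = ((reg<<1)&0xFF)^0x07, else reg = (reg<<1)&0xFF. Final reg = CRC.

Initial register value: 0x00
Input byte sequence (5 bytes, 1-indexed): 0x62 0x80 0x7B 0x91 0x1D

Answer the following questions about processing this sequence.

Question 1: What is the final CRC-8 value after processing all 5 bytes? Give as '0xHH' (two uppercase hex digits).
Answer: 0x75

Derivation:
After byte 1 (0x62): reg=0x29
After byte 2 (0x80): reg=0x56
After byte 3 (0x7B): reg=0xC3
After byte 4 (0x91): reg=0xB9
After byte 5 (0x1D): reg=0x75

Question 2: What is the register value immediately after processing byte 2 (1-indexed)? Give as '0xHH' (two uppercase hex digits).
Answer: 0x56

Derivation:
After byte 1 (0x62): reg=0x29
After byte 2 (0x80): reg=0x56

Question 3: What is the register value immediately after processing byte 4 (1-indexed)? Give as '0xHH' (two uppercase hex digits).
After byte 1 (0x62): reg=0x29
After byte 2 (0x80): reg=0x56
After byte 3 (0x7B): reg=0xC3
After byte 4 (0x91): reg=0xB9

Answer: 0xB9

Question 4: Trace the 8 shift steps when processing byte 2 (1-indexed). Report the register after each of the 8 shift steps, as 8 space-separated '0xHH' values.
Answer: 0x55 0xAA 0x53 0xA6 0x4B 0x96 0x2B 0x56

Derivation:
After byte 1 (0x62): reg=0x29
Register before byte 2: 0x29
After XOR with byte 0x80: 0xA9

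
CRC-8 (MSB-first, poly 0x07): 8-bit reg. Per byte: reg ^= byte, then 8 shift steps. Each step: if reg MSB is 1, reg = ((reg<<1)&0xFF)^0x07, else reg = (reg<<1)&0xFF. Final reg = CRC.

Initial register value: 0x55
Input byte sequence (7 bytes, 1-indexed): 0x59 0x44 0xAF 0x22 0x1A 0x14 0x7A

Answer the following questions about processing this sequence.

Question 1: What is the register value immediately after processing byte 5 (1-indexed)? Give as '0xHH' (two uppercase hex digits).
Answer: 0x98

Derivation:
After byte 1 (0x59): reg=0x24
After byte 2 (0x44): reg=0x27
After byte 3 (0xAF): reg=0xB1
After byte 4 (0x22): reg=0xF0
After byte 5 (0x1A): reg=0x98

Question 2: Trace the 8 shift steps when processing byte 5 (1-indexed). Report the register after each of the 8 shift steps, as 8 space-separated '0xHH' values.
After byte 1 (0x59): reg=0x24
After byte 2 (0x44): reg=0x27
After byte 3 (0xAF): reg=0xB1
After byte 4 (0x22): reg=0xF0
Register before byte 5: 0xF0
After XOR with byte 0x1A: 0xEA

Answer: 0xD3 0xA1 0x45 0x8A 0x13 0x26 0x4C 0x98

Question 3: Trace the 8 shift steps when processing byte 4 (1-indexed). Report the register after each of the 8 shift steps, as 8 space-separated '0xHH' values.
Answer: 0x21 0x42 0x84 0x0F 0x1E 0x3C 0x78 0xF0

Derivation:
After byte 1 (0x59): reg=0x24
After byte 2 (0x44): reg=0x27
After byte 3 (0xAF): reg=0xB1
Register before byte 4: 0xB1
After XOR with byte 0x22: 0x93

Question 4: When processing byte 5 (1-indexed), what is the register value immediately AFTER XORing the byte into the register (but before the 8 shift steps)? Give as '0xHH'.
Answer: 0xEA

Derivation:
Register before byte 5: 0xF0
Byte 5: 0x1A
0xF0 XOR 0x1A = 0xEA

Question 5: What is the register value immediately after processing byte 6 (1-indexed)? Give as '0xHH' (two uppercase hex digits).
After byte 1 (0x59): reg=0x24
After byte 2 (0x44): reg=0x27
After byte 3 (0xAF): reg=0xB1
After byte 4 (0x22): reg=0xF0
After byte 5 (0x1A): reg=0x98
After byte 6 (0x14): reg=0xAD

Answer: 0xAD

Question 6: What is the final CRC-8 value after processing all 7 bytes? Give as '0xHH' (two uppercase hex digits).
Answer: 0x2B

Derivation:
After byte 1 (0x59): reg=0x24
After byte 2 (0x44): reg=0x27
After byte 3 (0xAF): reg=0xB1
After byte 4 (0x22): reg=0xF0
After byte 5 (0x1A): reg=0x98
After byte 6 (0x14): reg=0xAD
After byte 7 (0x7A): reg=0x2B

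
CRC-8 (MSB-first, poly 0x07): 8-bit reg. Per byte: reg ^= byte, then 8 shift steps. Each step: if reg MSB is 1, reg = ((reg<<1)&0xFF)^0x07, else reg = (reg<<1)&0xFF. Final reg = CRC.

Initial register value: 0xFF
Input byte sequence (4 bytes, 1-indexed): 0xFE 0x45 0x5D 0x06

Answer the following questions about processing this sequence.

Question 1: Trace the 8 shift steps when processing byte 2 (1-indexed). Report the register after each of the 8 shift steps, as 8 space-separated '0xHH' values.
Answer: 0x84 0x0F 0x1E 0x3C 0x78 0xF0 0xE7 0xC9

Derivation:
After byte 1 (0xFE): reg=0x07
Register before byte 2: 0x07
After XOR with byte 0x45: 0x42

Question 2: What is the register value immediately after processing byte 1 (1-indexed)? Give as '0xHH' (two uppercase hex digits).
After byte 1 (0xFE): reg=0x07

Answer: 0x07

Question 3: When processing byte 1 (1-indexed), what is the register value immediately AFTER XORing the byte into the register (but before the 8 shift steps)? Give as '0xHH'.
Register before byte 1: 0xFF
Byte 1: 0xFE
0xFF XOR 0xFE = 0x01

Answer: 0x01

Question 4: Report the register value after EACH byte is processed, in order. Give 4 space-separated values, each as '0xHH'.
0x07 0xC9 0xE5 0xA7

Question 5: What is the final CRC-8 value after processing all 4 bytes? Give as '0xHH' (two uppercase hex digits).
After byte 1 (0xFE): reg=0x07
After byte 2 (0x45): reg=0xC9
After byte 3 (0x5D): reg=0xE5
After byte 4 (0x06): reg=0xA7

Answer: 0xA7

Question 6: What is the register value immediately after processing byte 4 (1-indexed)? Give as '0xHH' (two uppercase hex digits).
Answer: 0xA7

Derivation:
After byte 1 (0xFE): reg=0x07
After byte 2 (0x45): reg=0xC9
After byte 3 (0x5D): reg=0xE5
After byte 4 (0x06): reg=0xA7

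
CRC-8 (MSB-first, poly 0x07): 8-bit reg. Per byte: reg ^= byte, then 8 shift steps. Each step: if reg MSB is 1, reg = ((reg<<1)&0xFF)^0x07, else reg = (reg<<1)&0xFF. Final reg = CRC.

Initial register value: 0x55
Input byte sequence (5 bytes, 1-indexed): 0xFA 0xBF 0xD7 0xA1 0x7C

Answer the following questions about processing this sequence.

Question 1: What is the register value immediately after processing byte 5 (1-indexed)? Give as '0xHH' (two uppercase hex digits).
Answer: 0xCE

Derivation:
After byte 1 (0xFA): reg=0x44
After byte 2 (0xBF): reg=0xEF
After byte 3 (0xD7): reg=0xA8
After byte 4 (0xA1): reg=0x3F
After byte 5 (0x7C): reg=0xCE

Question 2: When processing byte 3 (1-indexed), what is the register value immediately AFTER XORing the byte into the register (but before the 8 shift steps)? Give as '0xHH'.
Register before byte 3: 0xEF
Byte 3: 0xD7
0xEF XOR 0xD7 = 0x38

Answer: 0x38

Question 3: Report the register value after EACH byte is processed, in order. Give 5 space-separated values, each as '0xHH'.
0x44 0xEF 0xA8 0x3F 0xCE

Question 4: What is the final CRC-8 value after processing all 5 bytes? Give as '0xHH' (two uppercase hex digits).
Answer: 0xCE

Derivation:
After byte 1 (0xFA): reg=0x44
After byte 2 (0xBF): reg=0xEF
After byte 3 (0xD7): reg=0xA8
After byte 4 (0xA1): reg=0x3F
After byte 5 (0x7C): reg=0xCE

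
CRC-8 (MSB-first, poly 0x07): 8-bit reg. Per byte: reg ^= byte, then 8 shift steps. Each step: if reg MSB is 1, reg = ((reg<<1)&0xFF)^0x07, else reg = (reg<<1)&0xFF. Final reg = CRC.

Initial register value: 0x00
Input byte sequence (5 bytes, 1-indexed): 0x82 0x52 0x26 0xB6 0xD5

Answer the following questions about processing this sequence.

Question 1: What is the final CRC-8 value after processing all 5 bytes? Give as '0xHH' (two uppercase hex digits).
Answer: 0xA9

Derivation:
After byte 1 (0x82): reg=0x87
After byte 2 (0x52): reg=0x25
After byte 3 (0x26): reg=0x09
After byte 4 (0xB6): reg=0x34
After byte 5 (0xD5): reg=0xA9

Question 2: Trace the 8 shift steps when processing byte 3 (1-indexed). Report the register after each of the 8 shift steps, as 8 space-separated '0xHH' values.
After byte 1 (0x82): reg=0x87
After byte 2 (0x52): reg=0x25
Register before byte 3: 0x25
After XOR with byte 0x26: 0x03

Answer: 0x06 0x0C 0x18 0x30 0x60 0xC0 0x87 0x09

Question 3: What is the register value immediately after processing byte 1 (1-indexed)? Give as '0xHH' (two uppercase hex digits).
Answer: 0x87

Derivation:
After byte 1 (0x82): reg=0x87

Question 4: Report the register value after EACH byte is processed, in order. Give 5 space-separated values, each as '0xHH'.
0x87 0x25 0x09 0x34 0xA9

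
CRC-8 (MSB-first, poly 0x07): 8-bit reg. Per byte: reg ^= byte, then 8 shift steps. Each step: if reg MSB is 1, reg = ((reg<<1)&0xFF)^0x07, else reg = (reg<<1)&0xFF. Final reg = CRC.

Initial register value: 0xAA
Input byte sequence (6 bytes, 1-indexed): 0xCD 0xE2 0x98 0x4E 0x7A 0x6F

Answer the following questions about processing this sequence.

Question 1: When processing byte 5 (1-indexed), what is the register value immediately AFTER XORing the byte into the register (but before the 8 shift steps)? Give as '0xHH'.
Answer: 0xF1

Derivation:
Register before byte 5: 0x8B
Byte 5: 0x7A
0x8B XOR 0x7A = 0xF1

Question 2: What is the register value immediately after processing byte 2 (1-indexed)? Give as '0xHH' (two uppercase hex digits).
After byte 1 (0xCD): reg=0x32
After byte 2 (0xE2): reg=0x3E

Answer: 0x3E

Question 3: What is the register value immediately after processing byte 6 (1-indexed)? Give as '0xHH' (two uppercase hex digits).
After byte 1 (0xCD): reg=0x32
After byte 2 (0xE2): reg=0x3E
After byte 3 (0x98): reg=0x7B
After byte 4 (0x4E): reg=0x8B
After byte 5 (0x7A): reg=0xD9
After byte 6 (0x6F): reg=0x0B

Answer: 0x0B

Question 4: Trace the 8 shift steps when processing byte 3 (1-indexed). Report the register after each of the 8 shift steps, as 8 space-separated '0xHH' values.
Answer: 0x4B 0x96 0x2B 0x56 0xAC 0x5F 0xBE 0x7B

Derivation:
After byte 1 (0xCD): reg=0x32
After byte 2 (0xE2): reg=0x3E
Register before byte 3: 0x3E
After XOR with byte 0x98: 0xA6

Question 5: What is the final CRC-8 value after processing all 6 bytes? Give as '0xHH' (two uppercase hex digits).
Answer: 0x0B

Derivation:
After byte 1 (0xCD): reg=0x32
After byte 2 (0xE2): reg=0x3E
After byte 3 (0x98): reg=0x7B
After byte 4 (0x4E): reg=0x8B
After byte 5 (0x7A): reg=0xD9
After byte 6 (0x6F): reg=0x0B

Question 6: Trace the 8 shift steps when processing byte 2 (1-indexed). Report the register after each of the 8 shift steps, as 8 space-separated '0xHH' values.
Answer: 0xA7 0x49 0x92 0x23 0x46 0x8C 0x1F 0x3E

Derivation:
After byte 1 (0xCD): reg=0x32
Register before byte 2: 0x32
After XOR with byte 0xE2: 0xD0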